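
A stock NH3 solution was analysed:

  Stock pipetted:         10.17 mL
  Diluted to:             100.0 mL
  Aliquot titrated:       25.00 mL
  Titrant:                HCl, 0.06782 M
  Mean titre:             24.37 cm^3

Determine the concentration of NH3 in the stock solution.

0.6501 M

NH3 + HCl → NH4Cl
n(HCl) = 0.02437 × 0.06782 = 1.653 × 10^-3 mol
n(NH3) in the aliquot = 1.653 × 10^-3 mol (1:1 ratio)
[NH3]_dilute = 1.653 × 10^-3 / 0.02500 = 0.06611 mol/L
Dilution factor = 100.0 / 10.17 = 9.833
[NH3]_stock = 0.06611 × 9.833 = 0.6501 mol/L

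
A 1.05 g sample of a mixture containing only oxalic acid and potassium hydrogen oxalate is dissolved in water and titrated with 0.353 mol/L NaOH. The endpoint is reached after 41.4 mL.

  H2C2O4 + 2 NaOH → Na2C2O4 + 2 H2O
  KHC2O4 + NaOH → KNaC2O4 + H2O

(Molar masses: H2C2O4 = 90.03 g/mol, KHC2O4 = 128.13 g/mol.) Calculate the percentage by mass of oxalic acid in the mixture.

n(NaOH) = 0.0414 × 0.353 = 0.0146 mol
Let x = n(H2C2O4), y = n(KHC2O4).
Titrant: 2x + 1y = 0.0146;  mass: 90.03x + 128.13y = 1.05
Solving, x = 4.95 × 10^-3 mol, y = 4.72 × 10^-3 mol
mass of H2C2O4 = 4.95 × 10^-3 × 90.03 = 0.445 g
% H2C2O4 = 0.445 / 1.05 × 100 = 42.4 %

42.4 %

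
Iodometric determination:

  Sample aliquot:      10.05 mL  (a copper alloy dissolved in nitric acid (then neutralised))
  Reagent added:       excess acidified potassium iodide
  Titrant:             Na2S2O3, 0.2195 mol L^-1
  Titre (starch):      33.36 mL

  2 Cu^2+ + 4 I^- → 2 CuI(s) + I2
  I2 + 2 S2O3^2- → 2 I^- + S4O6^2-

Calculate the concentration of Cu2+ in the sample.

n(S2O3^2-) = 0.03336 × 0.2195 = 7.323 × 10^-3 mol
n(I2) = n(S2O3^2-)/2 = 3.661 × 10^-3 mol
From the 2:1 ratio, n(Cu2+) in the aliquot = 2/1 × 3.661 × 10^-3 = 7.323 × 10^-3 mol
[Cu2+] = 7.323 × 10^-3 / 0.01005 = 0.7286 mol/L

0.7286 mol/L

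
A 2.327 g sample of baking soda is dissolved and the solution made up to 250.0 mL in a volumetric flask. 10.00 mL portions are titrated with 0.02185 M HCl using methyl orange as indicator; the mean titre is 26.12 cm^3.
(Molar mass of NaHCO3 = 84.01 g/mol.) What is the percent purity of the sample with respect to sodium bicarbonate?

NaHCO3 + HCl → NaCl + H2O + CO2
n(HCl) per titration = 0.02612 × 0.02185 = 5.707 × 10^-4 mol
n(NaHCO3) in each aliquot = 5.707 × 10^-4 mol (1:1 ratio)
n(NaHCO3) in the whole flask = 5.707 × 10^-4 × 250.0/10.00 = 0.01427 mol
mass of NaHCO3 = 0.01427 × 84.01 = 1.199 g
% NaHCO3 = 1.199 / 2.327 × 100 = 51.51 %

51.51 %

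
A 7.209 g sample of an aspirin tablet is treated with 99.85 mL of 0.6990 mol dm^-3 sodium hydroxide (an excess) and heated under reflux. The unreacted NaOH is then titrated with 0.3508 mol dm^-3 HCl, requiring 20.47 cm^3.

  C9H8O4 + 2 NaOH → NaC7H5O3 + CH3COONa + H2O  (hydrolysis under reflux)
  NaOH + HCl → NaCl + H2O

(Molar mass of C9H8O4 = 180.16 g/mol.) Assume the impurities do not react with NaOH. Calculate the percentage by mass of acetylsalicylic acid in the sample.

78.24 %

n(NaOH) added = 0.09985 × 0.6990 = 0.06980 mol
n(HCl) used in back-titration = 0.02047 × 0.3508 = 7.181 × 10^-3 mol
n(NaOH) left over = 7.181 × 10^-3 mol (1:1 ratio)
n(NaOH) consumed by analyte = 0.06980 − 7.181 × 10^-3 = 0.06261 mol
From the 1:2 ratio, n(C9H8O4) = 1/2 × 0.06261 = 0.03131 mol
mass of C9H8O4 = 0.03131 × 180.16 = 5.640 g
% C9H8O4 = 5.640 / 7.209 × 100 = 78.24 %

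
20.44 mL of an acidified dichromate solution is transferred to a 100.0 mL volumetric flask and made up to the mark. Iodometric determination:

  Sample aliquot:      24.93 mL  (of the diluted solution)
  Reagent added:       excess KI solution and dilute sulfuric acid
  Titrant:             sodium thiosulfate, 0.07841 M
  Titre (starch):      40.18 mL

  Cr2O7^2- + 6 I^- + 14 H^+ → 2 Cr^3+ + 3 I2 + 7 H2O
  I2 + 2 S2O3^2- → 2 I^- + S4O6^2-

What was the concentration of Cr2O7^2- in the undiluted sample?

0.1030 M

n(S2O3^2-) = 0.04018 × 0.07841 = 3.151 × 10^-3 mol
n(I2) = n(S2O3^2-)/2 = 1.575 × 10^-3 mol
From the 1:3 ratio, n(Cr2O7^2-) in the aliquot = 1/3 × 1.575 × 10^-3 = 5.251 × 10^-4 mol
[Cr2O7^2-]_dilute = 5.251 × 10^-4 / 0.02493 = 0.02106 mol/L
[Cr2O7^2-]_original = 0.02106 × 100.0/20.44 = 0.1030 mol/L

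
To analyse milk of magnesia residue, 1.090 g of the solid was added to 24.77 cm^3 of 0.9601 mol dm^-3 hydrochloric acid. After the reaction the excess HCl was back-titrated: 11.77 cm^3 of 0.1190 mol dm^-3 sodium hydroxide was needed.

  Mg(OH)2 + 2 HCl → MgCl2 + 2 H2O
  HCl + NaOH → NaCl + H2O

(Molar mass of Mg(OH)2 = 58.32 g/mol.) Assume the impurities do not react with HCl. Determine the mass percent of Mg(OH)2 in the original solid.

59.87 %

n(HCl) added = 0.02477 × 0.9601 = 0.02378 mol
n(NaOH) used in back-titration = 0.01177 × 0.1190 = 1.401 × 10^-3 mol
n(HCl) left over = 1.401 × 10^-3 mol (1:1 ratio)
n(HCl) consumed by analyte = 0.02378 − 1.401 × 10^-3 = 0.02238 mol
From the 1:2 ratio, n(Mg(OH)2) = 1/2 × 0.02238 = 0.01119 mol
mass of Mg(OH)2 = 0.01119 × 58.32 = 0.6526 g
% Mg(OH)2 = 0.6526 / 1.090 × 100 = 59.87 %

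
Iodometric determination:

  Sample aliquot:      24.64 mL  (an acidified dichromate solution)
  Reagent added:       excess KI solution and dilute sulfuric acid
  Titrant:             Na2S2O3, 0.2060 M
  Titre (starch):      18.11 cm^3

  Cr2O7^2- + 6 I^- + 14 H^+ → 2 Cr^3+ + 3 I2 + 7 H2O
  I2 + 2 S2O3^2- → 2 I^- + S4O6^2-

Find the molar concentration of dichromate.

n(S2O3^2-) = 0.01811 × 0.2060 = 3.731 × 10^-3 mol
n(I2) = n(S2O3^2-)/2 = 1.865 × 10^-3 mol
From the 1:3 ratio, n(Cr2O7^2-) in the aliquot = 1/3 × 1.865 × 10^-3 = 6.218 × 10^-4 mol
[Cr2O7^2-] = 6.218 × 10^-4 / 0.02464 = 0.02523 mol/L

0.02523 M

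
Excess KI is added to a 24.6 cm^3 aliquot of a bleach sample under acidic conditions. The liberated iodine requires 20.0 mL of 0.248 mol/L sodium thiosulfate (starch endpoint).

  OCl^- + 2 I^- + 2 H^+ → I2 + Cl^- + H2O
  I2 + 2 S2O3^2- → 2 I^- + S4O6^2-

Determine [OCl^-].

0.101 mol/L

n(S2O3^2-) = 0.0200 × 0.248 = 4.96 × 10^-3 mol
n(I2) = n(S2O3^2-)/2 = 2.48 × 10^-3 mol
n(OCl^-) in the aliquot = 2.48 × 10^-3 mol (1:1 ratio)
[OCl^-] = 2.48 × 10^-3 / 0.0246 = 0.101 mol/L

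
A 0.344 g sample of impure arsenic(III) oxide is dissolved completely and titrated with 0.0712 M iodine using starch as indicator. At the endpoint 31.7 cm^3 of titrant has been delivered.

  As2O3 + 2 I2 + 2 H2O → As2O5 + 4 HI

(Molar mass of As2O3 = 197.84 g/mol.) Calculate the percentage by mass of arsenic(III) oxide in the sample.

n(I2) = 0.0317 L × 0.0712 mol/L = 2.26 × 10^-3 mol
From the 1:2 ratio, n(As2O3) = 1/2 × 2.26 × 10^-3 = 1.13 × 10^-3 mol
mass of As2O3 = 1.13 × 10^-3 × 197.84 g/mol = 0.223 g
% As2O3 = 0.223 / 0.344 × 100 = 64.9 %

64.9 %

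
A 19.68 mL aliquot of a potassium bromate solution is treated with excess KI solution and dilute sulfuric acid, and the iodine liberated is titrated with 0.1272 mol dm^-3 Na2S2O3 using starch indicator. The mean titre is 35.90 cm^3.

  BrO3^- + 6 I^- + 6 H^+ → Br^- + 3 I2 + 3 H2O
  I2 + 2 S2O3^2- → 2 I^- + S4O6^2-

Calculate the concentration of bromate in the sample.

0.03867 mol/L

n(S2O3^2-) = 0.03590 × 0.1272 = 4.566 × 10^-3 mol
n(I2) = n(S2O3^2-)/2 = 2.283 × 10^-3 mol
From the 1:3 ratio, n(BrO3^-) in the aliquot = 1/3 × 2.283 × 10^-3 = 7.611 × 10^-4 mol
[BrO3^-] = 7.611 × 10^-4 / 0.01968 = 0.03867 mol/L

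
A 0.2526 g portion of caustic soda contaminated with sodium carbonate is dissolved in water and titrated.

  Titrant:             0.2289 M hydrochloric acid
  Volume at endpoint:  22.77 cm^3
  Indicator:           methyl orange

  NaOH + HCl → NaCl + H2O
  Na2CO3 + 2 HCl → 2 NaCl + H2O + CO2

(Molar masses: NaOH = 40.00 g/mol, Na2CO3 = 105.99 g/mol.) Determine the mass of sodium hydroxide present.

0.07268 g

n(HCl) = 0.02277 × 0.2289 = 5.212 × 10^-3 mol
Let x = n(NaOH), y = n(Na2CO3).
Titrant: 1x + 2y = 5.212 × 10^-3;  mass: 40.00x + 105.99y = 0.2526
Solving, x = 1.817 × 10^-3 mol, y = 1.697 × 10^-3 mol
mass of NaOH = 1.817 × 10^-3 × 40.00 = 0.07268 g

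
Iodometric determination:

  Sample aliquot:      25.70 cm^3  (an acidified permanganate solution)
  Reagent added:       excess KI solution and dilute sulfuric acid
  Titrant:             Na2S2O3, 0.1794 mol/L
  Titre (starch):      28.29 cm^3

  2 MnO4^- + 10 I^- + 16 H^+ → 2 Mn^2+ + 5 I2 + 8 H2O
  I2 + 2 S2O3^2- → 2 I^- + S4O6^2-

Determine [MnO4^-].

n(S2O3^2-) = 0.02829 × 0.1794 = 5.075 × 10^-3 mol
n(I2) = n(S2O3^2-)/2 = 2.538 × 10^-3 mol
From the 2:5 ratio, n(MnO4^-) in the aliquot = 2/5 × 2.538 × 10^-3 = 1.015 × 10^-3 mol
[MnO4^-] = 1.015 × 10^-3 / 0.02570 = 0.03950 mol/L

0.03950 mol/L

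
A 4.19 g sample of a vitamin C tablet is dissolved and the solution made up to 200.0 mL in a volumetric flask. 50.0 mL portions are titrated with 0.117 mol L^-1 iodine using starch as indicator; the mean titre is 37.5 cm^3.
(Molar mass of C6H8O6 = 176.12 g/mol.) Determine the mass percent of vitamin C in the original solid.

73.8 %

C6H8O6 + I2 → C6H6O6 + 2 HI
n(I2) per titration = 0.0375 × 0.117 = 4.39 × 10^-3 mol
n(C6H8O6) in each aliquot = 4.39 × 10^-3 mol (1:1 ratio)
n(C6H8O6) in the whole flask = 4.39 × 10^-3 × 200.0/50.0 = 0.0175 mol
mass of C6H8O6 = 0.0175 × 176.12 = 3.09 g
% C6H8O6 = 3.09 / 4.19 × 100 = 73.8 %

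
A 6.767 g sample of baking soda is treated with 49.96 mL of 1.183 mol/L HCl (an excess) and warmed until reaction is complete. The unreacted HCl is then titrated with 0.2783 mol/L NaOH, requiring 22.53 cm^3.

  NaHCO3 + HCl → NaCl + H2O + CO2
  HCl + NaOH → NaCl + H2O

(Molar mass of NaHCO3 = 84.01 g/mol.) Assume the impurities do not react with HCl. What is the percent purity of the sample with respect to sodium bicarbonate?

65.59 %

n(HCl) added = 0.04996 × 1.183 = 0.05910 mol
n(NaOH) used in back-titration = 0.02253 × 0.2783 = 6.270 × 10^-3 mol
n(HCl) left over = 6.270 × 10^-3 mol (1:1 ratio)
n(HCl) consumed by analyte = 0.05910 − 6.270 × 10^-3 = 0.05283 mol
n(NaHCO3) = 0.05283 mol (1:1 ratio)
mass of NaHCO3 = 0.05283 × 84.01 = 4.438 g
% NaHCO3 = 4.438 / 6.767 × 100 = 65.59 %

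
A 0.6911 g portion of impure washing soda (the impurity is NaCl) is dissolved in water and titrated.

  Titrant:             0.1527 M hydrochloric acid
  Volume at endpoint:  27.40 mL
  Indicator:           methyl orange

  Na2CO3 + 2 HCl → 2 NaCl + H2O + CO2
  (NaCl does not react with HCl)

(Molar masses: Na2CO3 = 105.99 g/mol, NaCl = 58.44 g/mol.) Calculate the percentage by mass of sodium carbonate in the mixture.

n(HCl) = 0.02740 × 0.1527 = 4.184 × 10^-3 mol
Let x = n(Na2CO3), y = n(NaCl).
Titrant: 2x = 4.184 × 10^-3;  mass: 105.99x + 58.44y = 0.6911
Solving, x = 2.092 × 10^-3 mol, y = 8.032 × 10^-3 mol
mass of Na2CO3 = 2.092 × 10^-3 × 105.99 = 0.2217 g
% Na2CO3 = 0.2217 / 0.6911 × 100 = 32.08 %

32.08 %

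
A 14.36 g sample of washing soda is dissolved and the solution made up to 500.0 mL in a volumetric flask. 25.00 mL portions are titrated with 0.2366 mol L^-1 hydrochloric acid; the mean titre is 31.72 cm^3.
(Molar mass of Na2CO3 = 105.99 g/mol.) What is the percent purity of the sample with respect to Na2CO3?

Na2CO3 + 2 HCl → 2 NaCl + H2O + CO2
n(HCl) per titration = 0.03172 × 0.2366 = 7.505 × 10^-3 mol
From the 1:2 ratio, n(Na2CO3) in each aliquot = 1/2 × 7.505 × 10^-3 = 3.752 × 10^-3 mol
n(Na2CO3) in the whole flask = 3.752 × 10^-3 × 500.0/25.00 = 0.07505 mol
mass of Na2CO3 = 0.07505 × 105.99 = 7.954 g
% Na2CO3 = 7.954 / 14.36 × 100 = 55.39 %

55.39 %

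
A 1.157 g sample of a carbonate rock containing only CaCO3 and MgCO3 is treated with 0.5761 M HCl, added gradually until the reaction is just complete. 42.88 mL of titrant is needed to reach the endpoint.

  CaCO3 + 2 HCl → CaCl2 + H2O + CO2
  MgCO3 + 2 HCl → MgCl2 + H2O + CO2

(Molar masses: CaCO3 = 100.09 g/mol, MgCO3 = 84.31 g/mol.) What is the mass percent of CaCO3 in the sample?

n(HCl) = 0.04288 × 0.5761 = 0.02470 mol
Let x = n(CaCO3), y = n(MgCO3).
Titrant: 2x + 2y = 0.02470;  mass: 100.09x + 84.31y = 1.157
Solving, x = 7.328 × 10^-3 mol, y = 5.023 × 10^-3 mol
mass of CaCO3 = 7.328 × 10^-3 × 100.09 = 0.7335 g
% CaCO3 = 0.7335 / 1.157 × 100 = 63.39 %

63.39 %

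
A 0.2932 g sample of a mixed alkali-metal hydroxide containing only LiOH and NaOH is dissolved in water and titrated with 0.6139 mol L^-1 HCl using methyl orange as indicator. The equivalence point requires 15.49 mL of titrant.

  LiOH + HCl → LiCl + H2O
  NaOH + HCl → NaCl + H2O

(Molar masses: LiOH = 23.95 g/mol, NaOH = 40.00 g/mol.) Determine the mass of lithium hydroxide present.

n(HCl) = 0.01549 × 0.6139 = 9.509 × 10^-3 mol
Let x = n(LiOH), y = n(NaOH).
Titrant: 1x + 1y = 9.509 × 10^-3;  mass: 23.95x + 40.00y = 0.2932
Solving, x = 5.431 × 10^-3 mol, y = 4.078 × 10^-3 mol
mass of LiOH = 5.431 × 10^-3 × 23.95 = 0.1301 g

0.1301 g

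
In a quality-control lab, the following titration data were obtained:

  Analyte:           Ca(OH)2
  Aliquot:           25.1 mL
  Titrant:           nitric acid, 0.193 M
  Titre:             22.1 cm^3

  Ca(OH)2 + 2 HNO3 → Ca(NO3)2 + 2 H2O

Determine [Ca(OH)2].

n(HNO3) = 0.0221 L × 0.193 mol/L = 4.27 × 10^-3 mol
From the 1:2 mole ratio, n(Ca(OH)2) = 1/2 × 4.27 × 10^-3 = 2.13 × 10^-3 mol
[Ca(OH)2] = 2.13 × 10^-3 mol / 0.0251 L = 0.0850 mol/L

0.0850 M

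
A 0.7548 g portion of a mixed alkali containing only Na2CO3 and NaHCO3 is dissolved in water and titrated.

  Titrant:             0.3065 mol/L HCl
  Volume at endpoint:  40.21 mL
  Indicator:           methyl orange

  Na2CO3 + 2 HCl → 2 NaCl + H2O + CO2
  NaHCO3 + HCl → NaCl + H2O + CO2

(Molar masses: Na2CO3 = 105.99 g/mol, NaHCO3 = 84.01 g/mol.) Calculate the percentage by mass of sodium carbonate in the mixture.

63.51 %

n(HCl) = 0.04021 × 0.3065 = 0.01232 mol
Let x = n(Na2CO3), y = n(NaHCO3).
Titrant: 2x + 1y = 0.01232;  mass: 105.99x + 84.01y = 0.7548
Solving, x = 4.523 × 10^-3 mol, y = 3.278 × 10^-3 mol
mass of Na2CO3 = 4.523 × 10^-3 × 105.99 = 0.4794 g
% Na2CO3 = 0.4794 / 0.7548 × 100 = 63.51 %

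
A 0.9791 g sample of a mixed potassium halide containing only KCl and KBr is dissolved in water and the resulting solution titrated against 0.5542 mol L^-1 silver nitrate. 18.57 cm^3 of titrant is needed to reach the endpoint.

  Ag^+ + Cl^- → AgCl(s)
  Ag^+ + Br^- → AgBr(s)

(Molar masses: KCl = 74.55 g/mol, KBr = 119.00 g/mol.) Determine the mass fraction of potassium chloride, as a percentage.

n(AgNO3) = 0.01857 × 0.5542 = 0.01029 mol
Let x = n(KCl), y = n(KBr).
Titrant: 1x + 1y = 0.01029;  mass: 74.55x + 119.00y = 0.9791
Solving, x = 5.525 × 10^-3 mol, y = 4.766 × 10^-3 mol
mass of KCl = 5.525 × 10^-3 × 74.55 = 0.4119 g
% KCl = 0.4119 / 0.9791 × 100 = 42.07 %

42.07 %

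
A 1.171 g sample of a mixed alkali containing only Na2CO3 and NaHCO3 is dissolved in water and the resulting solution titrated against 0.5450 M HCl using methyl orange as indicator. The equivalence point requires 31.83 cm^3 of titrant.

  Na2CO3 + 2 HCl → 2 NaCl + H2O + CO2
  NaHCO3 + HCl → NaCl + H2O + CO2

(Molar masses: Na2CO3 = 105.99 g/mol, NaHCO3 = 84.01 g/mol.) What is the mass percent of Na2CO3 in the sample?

41.78 %

n(HCl) = 0.03183 × 0.5450 = 0.01735 mol
Let x = n(Na2CO3), y = n(NaHCO3).
Titrant: 2x + 1y = 0.01735;  mass: 105.99x + 84.01y = 1.171
Solving, x = 4.616 × 10^-3 mol, y = 8.115 × 10^-3 mol
mass of Na2CO3 = 4.616 × 10^-3 × 105.99 = 0.4893 g
% Na2CO3 = 0.4893 / 1.171 × 100 = 41.78 %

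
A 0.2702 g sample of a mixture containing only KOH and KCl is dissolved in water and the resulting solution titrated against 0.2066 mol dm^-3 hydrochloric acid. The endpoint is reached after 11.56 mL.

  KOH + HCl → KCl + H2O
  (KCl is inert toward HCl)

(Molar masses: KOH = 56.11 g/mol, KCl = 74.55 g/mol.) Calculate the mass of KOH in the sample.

n(HCl) = 0.01156 × 0.2066 = 2.388 × 10^-3 mol
Let x = n(KOH), y = n(KCl).
Titrant: 1x = 2.388 × 10^-3;  mass: 56.11x + 74.55y = 0.2702
Solving, x = 2.388 × 10^-3 mol, y = 1.827 × 10^-3 mol
mass of KOH = 2.388 × 10^-3 × 56.11 = 0.1340 g

0.1340 g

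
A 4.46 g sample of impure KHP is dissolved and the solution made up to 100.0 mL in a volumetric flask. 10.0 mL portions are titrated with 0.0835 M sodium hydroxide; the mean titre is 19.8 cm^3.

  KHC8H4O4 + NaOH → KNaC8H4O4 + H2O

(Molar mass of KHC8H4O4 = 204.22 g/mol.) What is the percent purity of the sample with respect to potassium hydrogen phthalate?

n(NaOH) per titration = 0.0198 × 0.0835 = 1.65 × 10^-3 mol
n(KHC8H4O4) in each aliquot = 1.65 × 10^-3 mol (1:1 ratio)
n(KHC8H4O4) in the whole flask = 1.65 × 10^-3 × 100.0/10.0 = 0.0165 mol
mass of KHC8H4O4 = 0.0165 × 204.22 = 3.38 g
% KHC8H4O4 = 3.38 / 4.46 × 100 = 75.7 %

75.7 %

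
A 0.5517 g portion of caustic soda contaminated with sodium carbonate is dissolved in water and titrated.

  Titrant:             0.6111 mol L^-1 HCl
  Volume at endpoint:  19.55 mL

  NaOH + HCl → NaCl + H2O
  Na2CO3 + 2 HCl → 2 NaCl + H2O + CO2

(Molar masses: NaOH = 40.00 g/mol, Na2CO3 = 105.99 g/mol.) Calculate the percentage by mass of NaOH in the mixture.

n(HCl) = 0.01955 × 0.6111 = 0.01195 mol
Let x = n(NaOH), y = n(Na2CO3).
Titrant: 1x + 2y = 0.01195;  mass: 40.00x + 105.99y = 0.5517
Solving, x = 6.266 × 10^-3 mol, y = 2.840 × 10^-3 mol
mass of NaOH = 6.266 × 10^-3 × 40.00 = 0.2507 g
% NaOH = 0.2507 / 0.5517 × 100 = 45.43 %

45.43 %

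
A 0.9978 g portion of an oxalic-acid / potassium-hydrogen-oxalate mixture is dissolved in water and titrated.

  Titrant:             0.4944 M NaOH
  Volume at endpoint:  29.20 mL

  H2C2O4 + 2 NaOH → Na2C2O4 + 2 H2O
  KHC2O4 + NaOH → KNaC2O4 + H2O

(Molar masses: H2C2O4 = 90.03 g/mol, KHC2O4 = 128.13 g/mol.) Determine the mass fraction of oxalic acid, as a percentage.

n(NaOH) = 0.02920 × 0.4944 = 0.01444 mol
Let x = n(H2C2O4), y = n(KHC2O4).
Titrant: 2x + 1y = 0.01444;  mass: 90.03x + 128.13y = 0.9978
Solving, x = 5.125 × 10^-3 mol, y = 4.186 × 10^-3 mol
mass of H2C2O4 = 5.125 × 10^-3 × 90.03 = 0.4614 g
% H2C2O4 = 0.4614 / 0.9978 × 100 = 46.24 %

46.24 %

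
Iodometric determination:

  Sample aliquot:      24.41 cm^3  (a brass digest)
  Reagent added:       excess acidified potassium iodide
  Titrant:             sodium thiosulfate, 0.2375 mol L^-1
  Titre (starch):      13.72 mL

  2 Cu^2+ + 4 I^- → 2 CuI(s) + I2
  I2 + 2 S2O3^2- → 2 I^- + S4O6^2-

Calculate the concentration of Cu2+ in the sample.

n(S2O3^2-) = 0.01372 × 0.2375 = 3.259 × 10^-3 mol
n(I2) = n(S2O3^2-)/2 = 1.629 × 10^-3 mol
From the 2:1 ratio, n(Cu2+) in the aliquot = 2/1 × 1.629 × 10^-3 = 3.259 × 10^-3 mol
[Cu2+] = 3.259 × 10^-3 / 0.02441 = 0.1335 mol/L

0.1335 mol/L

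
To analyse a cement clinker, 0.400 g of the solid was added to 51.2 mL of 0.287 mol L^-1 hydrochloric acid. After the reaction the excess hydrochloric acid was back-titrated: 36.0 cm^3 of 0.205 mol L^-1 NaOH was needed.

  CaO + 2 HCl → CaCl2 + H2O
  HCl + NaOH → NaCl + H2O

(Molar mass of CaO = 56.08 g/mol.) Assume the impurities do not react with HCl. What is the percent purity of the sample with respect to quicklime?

51.3 %

n(HCl) added = 0.0512 × 0.287 = 0.0147 mol
n(NaOH) used in back-titration = 0.0360 × 0.205 = 7.38 × 10^-3 mol
n(HCl) left over = 7.38 × 10^-3 mol (1:1 ratio)
n(HCl) consumed by analyte = 0.0147 − 7.38 × 10^-3 = 7.31 × 10^-3 mol
From the 1:2 ratio, n(CaO) = 1/2 × 7.31 × 10^-3 = 3.66 × 10^-3 mol
mass of CaO = 3.66 × 10^-3 × 56.08 = 0.205 g
% CaO = 0.205 / 0.400 × 100 = 51.3 %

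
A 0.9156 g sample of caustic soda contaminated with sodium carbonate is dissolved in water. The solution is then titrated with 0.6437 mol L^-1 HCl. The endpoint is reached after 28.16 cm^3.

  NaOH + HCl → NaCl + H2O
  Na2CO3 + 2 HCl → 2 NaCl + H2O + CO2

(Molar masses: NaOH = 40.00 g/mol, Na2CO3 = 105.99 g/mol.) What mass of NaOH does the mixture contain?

0.1386 g

n(HCl) = 0.02816 × 0.6437 = 0.01813 mol
Let x = n(NaOH), y = n(Na2CO3).
Titrant: 1x + 2y = 0.01813;  mass: 40.00x + 105.99y = 0.9156
Solving, x = 3.464 × 10^-3 mol, y = 7.331 × 10^-3 mol
mass of NaOH = 3.464 × 10^-3 × 40.00 = 0.1386 g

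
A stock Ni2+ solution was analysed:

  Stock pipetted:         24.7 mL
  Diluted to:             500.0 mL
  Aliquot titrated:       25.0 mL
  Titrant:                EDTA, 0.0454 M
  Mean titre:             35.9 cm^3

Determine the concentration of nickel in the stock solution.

1.32 M

Ni^2+ + EDTA^4- → [Ni(EDTA)]^2-
n(EDTA) = 0.0359 × 0.0454 = 1.63 × 10^-3 mol
n(Ni2+) in the aliquot = 1.63 × 10^-3 mol (1:1 ratio)
[Ni2+]_dilute = 1.63 × 10^-3 / 0.0250 = 0.0652 mol/L
Dilution factor = 500.0 / 24.7 = 20.24
[Ni2+]_stock = 0.0652 × 20.24 = 1.32 mol/L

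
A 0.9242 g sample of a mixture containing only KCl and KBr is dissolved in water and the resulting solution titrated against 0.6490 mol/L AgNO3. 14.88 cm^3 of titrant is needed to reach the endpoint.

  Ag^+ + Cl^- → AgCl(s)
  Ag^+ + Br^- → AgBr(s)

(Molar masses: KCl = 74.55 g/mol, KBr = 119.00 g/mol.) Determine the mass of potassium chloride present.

n(AgNO3) = 0.01488 × 0.6490 = 9.657 × 10^-3 mol
Let x = n(KCl), y = n(KBr).
Titrant: 1x + 1y = 9.657 × 10^-3;  mass: 74.55x + 119.00y = 0.9242
Solving, x = 5.062 × 10^-3 mol, y = 4.595 × 10^-3 mol
mass of KCl = 5.062 × 10^-3 × 74.55 = 0.3774 g

0.3774 g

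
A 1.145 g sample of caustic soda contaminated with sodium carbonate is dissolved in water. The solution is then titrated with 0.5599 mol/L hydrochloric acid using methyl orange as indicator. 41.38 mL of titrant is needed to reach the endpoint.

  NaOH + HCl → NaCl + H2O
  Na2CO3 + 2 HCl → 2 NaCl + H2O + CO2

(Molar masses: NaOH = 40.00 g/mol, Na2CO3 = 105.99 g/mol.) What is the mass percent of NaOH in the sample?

22.27 %

n(HCl) = 0.04138 × 0.5599 = 0.02317 mol
Let x = n(NaOH), y = n(Na2CO3).
Titrant: 1x + 2y = 0.02317;  mass: 40.00x + 105.99y = 1.145
Solving, x = 6.373 × 10^-3 mol, y = 8.398 × 10^-3 mol
mass of NaOH = 6.373 × 10^-3 × 40.00 = 0.2549 g
% NaOH = 0.2549 / 1.145 × 100 = 22.27 %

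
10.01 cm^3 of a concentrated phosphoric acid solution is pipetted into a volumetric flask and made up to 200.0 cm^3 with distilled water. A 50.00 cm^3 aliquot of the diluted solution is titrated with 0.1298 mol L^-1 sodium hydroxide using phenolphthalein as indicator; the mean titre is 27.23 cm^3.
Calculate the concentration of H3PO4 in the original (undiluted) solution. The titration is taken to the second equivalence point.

0.7062 mol/L

H3PO4 + 2 NaOH → Na2HPO4 + 2 H2O
n(NaOH) = 0.02723 × 0.1298 = 3.534 × 10^-3 mol
From the 1:2 ratio, n(H3PO4) in the aliquot = 1/2 × 3.534 × 10^-3 = 1.767 × 10^-3 mol
[H3PO4]_dilute = 1.767 × 10^-3 / 0.05000 = 0.03534 mol/L
Dilution factor = 200.0 / 10.01 = 19.98
[H3PO4]_stock = 0.03534 × 19.98 = 0.7062 mol/L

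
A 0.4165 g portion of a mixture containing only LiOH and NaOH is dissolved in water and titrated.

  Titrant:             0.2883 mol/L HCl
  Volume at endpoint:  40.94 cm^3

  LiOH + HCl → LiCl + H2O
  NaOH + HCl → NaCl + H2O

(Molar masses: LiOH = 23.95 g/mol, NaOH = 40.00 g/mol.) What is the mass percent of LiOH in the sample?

n(HCl) = 0.04094 × 0.2883 = 0.01180 mol
Let x = n(LiOH), y = n(NaOH).
Titrant: 1x + 1y = 0.01180;  mass: 23.95x + 40.00y = 0.4165
Solving, x = 3.465 × 10^-3 mol, y = 8.338 × 10^-3 mol
mass of LiOH = 3.465 × 10^-3 × 23.95 = 0.08300 g
% LiOH = 0.08300 / 0.4165 × 100 = 19.93 %

19.93 %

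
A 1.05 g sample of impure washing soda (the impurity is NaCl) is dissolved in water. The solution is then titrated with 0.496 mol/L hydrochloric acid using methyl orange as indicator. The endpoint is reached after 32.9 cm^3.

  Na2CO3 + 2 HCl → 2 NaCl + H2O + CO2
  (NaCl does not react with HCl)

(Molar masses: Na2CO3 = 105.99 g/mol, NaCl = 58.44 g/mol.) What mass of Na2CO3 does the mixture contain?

n(HCl) = 0.0329 × 0.496 = 0.0163 mol
Let x = n(Na2CO3), y = n(NaCl).
Titrant: 2x = 0.0163;  mass: 105.99x + 58.44y = 1.05
Solving, x = 8.16 × 10^-3 mol, y = 3.17 × 10^-3 mol
mass of Na2CO3 = 8.16 × 10^-3 × 105.99 = 0.865 g

0.865 g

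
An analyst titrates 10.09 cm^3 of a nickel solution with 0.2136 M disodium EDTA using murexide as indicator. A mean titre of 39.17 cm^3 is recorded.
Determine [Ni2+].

Ni^2+ + EDTA^4- → [Ni(EDTA)]^2-
n(EDTA) = 0.03917 L × 0.2136 mol/L = 8.367 × 10^-3 mol
n(Ni2+) = 8.367 × 10^-3 mol (1:1 mole ratio)
[Ni2+] = 8.367 × 10^-3 mol / 0.01009 L = 0.8292 mol/L

0.8292 M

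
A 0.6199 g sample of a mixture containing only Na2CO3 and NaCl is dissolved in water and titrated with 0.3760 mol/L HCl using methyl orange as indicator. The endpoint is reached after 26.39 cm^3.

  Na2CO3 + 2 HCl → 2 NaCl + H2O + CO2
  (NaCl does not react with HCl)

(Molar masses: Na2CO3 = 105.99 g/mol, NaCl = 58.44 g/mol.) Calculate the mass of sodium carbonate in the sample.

0.5259 g

n(HCl) = 0.02639 × 0.3760 = 9.923 × 10^-3 mol
Let x = n(Na2CO3), y = n(NaCl).
Titrant: 2x = 9.923 × 10^-3;  mass: 105.99x + 58.44y = 0.6199
Solving, x = 4.961 × 10^-3 mol, y = 1.609 × 10^-3 mol
mass of Na2CO3 = 4.961 × 10^-3 × 105.99 = 0.5259 g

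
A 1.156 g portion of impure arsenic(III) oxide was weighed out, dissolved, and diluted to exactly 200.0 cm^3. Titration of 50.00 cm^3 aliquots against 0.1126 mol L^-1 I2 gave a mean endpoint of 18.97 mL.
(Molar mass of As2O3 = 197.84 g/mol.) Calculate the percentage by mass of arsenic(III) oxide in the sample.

73.11 %

As2O3 + 2 I2 + 2 H2O → As2O5 + 4 HI
n(I2) per titration = 0.01897 × 0.1126 = 2.136 × 10^-3 mol
From the 1:2 ratio, n(As2O3) in each aliquot = 1/2 × 2.136 × 10^-3 = 1.068 × 10^-3 mol
n(As2O3) in the whole flask = 1.068 × 10^-3 × 200.0/50.00 = 4.272 × 10^-3 mol
mass of As2O3 = 4.272 × 10^-3 × 197.84 = 0.8452 g
% As2O3 = 0.8452 / 1.156 × 100 = 73.11 %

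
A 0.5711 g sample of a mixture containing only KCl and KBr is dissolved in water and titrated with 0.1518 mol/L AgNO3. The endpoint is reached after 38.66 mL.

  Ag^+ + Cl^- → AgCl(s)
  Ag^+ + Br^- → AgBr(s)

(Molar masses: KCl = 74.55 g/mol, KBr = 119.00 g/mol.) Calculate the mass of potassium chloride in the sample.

0.2134 g

n(AgNO3) = 0.03866 × 0.1518 = 5.869 × 10^-3 mol
Let x = n(KCl), y = n(KBr).
Titrant: 1x + 1y = 5.869 × 10^-3;  mass: 74.55x + 119.00y = 0.5711
Solving, x = 2.863 × 10^-3 mol, y = 3.006 × 10^-3 mol
mass of KCl = 2.863 × 10^-3 × 74.55 = 0.2134 g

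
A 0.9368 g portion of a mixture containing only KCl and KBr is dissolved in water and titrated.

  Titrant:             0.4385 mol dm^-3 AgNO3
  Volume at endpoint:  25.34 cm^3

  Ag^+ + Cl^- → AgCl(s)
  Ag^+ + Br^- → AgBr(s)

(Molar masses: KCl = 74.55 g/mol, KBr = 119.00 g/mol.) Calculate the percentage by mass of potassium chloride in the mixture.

69.01 %

n(AgNO3) = 0.02534 × 0.4385 = 0.01111 mol
Let x = n(KCl), y = n(KBr).
Titrant: 1x + 1y = 0.01111;  mass: 74.55x + 119.00y = 0.9368
Solving, x = 8.672 × 10^-3 mol, y = 2.439 × 10^-3 mol
mass of KCl = 8.672 × 10^-3 × 74.55 = 0.6465 g
% KCl = 0.6465 / 0.9368 × 100 = 69.01 %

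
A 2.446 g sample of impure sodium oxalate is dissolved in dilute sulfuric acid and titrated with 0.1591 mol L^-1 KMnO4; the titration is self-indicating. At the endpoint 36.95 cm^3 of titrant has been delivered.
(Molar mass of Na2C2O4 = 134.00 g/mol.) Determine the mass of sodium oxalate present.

2 MnO4^- + 5 C2O4^2- + 16 H^+ → 2 Mn^2+ + 10 CO2 + 8 H2O
n(KMnO4) = 0.03695 L × 0.1591 mol/L = 5.879 × 10^-3 mol
From the 5:2 ratio, n(Na2C2O4) = 5/2 × 5.879 × 10^-3 = 0.01470 mol
mass of Na2C2O4 = 0.01470 × 134.00 g/mol = 1.969 g

1.969 g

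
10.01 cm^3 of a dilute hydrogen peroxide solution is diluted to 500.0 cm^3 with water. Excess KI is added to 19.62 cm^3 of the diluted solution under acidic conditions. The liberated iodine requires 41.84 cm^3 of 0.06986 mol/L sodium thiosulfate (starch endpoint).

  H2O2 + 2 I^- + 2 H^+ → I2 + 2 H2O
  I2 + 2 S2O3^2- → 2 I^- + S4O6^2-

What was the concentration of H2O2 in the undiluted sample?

n(S2O3^2-) = 0.04184 × 0.06986 = 2.923 × 10^-3 mol
n(I2) = n(S2O3^2-)/2 = 1.461 × 10^-3 mol
n(H2O2) in the aliquot = 1.461 × 10^-3 mol (1:1 ratio)
[H2O2]_dilute = 1.461 × 10^-3 / 0.01962 = 0.07449 mol/L
[H2O2]_original = 0.07449 × 500.0/10.01 = 3.721 mol/L

3.721 mol/L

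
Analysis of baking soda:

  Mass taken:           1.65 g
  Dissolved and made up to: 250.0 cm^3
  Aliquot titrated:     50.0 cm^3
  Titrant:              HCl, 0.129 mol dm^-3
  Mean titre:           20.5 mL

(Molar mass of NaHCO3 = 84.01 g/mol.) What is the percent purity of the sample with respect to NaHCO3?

NaHCO3 + HCl → NaCl + H2O + CO2
n(HCl) per titration = 0.0205 × 0.129 = 2.64 × 10^-3 mol
n(NaHCO3) in each aliquot = 2.64 × 10^-3 mol (1:1 ratio)
n(NaHCO3) in the whole flask = 2.64 × 10^-3 × 250.0/50.0 = 0.0132 mol
mass of NaHCO3 = 0.0132 × 84.01 = 1.11 g
% NaHCO3 = 1.11 / 1.65 × 100 = 67.3 %

67.3 %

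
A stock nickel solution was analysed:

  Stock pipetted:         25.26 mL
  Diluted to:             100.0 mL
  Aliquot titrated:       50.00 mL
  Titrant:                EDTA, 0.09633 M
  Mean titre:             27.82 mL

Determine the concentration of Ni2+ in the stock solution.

Ni^2+ + EDTA^4- → [Ni(EDTA)]^2-
n(EDTA) = 0.02782 × 0.09633 = 2.680 × 10^-3 mol
n(Ni2+) in the aliquot = 2.680 × 10^-3 mol (1:1 ratio)
[Ni2+]_dilute = 2.680 × 10^-3 / 0.05000 = 0.05360 mol/L
Dilution factor = 100.0 / 25.26 = 3.959
[Ni2+]_stock = 0.05360 × 3.959 = 0.2122 mol/L

0.2122 M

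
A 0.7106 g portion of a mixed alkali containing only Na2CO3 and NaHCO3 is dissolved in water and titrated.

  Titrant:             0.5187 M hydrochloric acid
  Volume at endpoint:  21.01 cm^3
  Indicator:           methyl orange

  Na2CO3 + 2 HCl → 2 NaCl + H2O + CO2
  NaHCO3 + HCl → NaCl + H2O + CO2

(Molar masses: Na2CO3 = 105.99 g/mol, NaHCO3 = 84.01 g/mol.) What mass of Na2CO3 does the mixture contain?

n(HCl) = 0.02101 × 0.5187 = 0.01090 mol
Let x = n(Na2CO3), y = n(NaHCO3).
Titrant: 2x + 1y = 0.01090;  mass: 105.99x + 84.01y = 0.7106
Solving, x = 3.304 × 10^-3 mol, y = 4.290 × 10^-3 mol
mass of Na2CO3 = 3.304 × 10^-3 × 105.99 = 0.3502 g

0.3502 g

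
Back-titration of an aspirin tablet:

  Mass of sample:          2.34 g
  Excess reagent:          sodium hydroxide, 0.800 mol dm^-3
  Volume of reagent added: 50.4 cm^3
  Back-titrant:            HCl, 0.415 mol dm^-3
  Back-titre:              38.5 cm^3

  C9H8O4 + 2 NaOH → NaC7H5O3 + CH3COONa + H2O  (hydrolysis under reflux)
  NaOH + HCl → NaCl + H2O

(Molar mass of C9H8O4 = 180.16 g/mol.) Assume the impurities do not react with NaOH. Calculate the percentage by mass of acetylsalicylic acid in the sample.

n(NaOH) added = 0.0504 × 0.800 = 0.0403 mol
n(HCl) used in back-titration = 0.0385 × 0.415 = 0.0160 mol
n(NaOH) left over = 0.0160 mol (1:1 ratio)
n(NaOH) consumed by analyte = 0.0403 − 0.0160 = 0.0243 mol
From the 1:2 ratio, n(C9H8O4) = 1/2 × 0.0243 = 0.0122 mol
mass of C9H8O4 = 0.0122 × 180.16 = 2.19 g
% C9H8O4 = 2.19 / 2.34 × 100 = 93.7 %

93.7 %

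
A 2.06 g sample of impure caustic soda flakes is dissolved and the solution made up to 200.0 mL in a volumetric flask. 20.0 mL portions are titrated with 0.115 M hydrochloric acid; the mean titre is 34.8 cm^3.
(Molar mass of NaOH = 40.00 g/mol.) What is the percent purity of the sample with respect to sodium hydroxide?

77.7 %

NaOH + HCl → NaCl + H2O
n(HCl) per titration = 0.0348 × 0.115 = 4.00 × 10^-3 mol
n(NaOH) in each aliquot = 4.00 × 10^-3 mol (1:1 ratio)
n(NaOH) in the whole flask = 4.00 × 10^-3 × 200.0/20.0 = 0.0400 mol
mass of NaOH = 0.0400 × 40.00 = 1.60 g
% NaOH = 1.60 / 2.06 × 100 = 77.7 %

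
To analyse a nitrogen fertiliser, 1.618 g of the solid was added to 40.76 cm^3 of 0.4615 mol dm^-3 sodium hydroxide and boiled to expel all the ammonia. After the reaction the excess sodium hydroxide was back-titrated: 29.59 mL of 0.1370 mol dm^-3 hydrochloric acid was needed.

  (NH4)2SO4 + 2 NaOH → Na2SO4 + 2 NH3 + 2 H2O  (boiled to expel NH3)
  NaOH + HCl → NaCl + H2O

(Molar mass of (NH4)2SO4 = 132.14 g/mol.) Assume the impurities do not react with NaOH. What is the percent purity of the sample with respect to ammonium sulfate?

n(NaOH) added = 0.04076 × 0.4615 = 0.01881 mol
n(HCl) used in back-titration = 0.02959 × 0.1370 = 4.054 × 10^-3 mol
n(NaOH) left over = 4.054 × 10^-3 mol (1:1 ratio)
n(NaOH) consumed by analyte = 0.01881 − 4.054 × 10^-3 = 0.01476 mol
From the 1:2 ratio, n((NH4)2SO4) = 1/2 × 0.01476 = 7.378 × 10^-3 mol
mass of (NH4)2SO4 = 7.378 × 10^-3 × 132.14 = 0.9750 g
% (NH4)2SO4 = 0.9750 / 1.618 × 100 = 60.26 %

60.26 %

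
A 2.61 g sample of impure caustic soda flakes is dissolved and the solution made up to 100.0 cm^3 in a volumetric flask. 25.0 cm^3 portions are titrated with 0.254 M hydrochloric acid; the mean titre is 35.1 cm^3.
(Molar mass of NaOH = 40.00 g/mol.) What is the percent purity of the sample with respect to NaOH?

NaOH + HCl → NaCl + H2O
n(HCl) per titration = 0.0351 × 0.254 = 8.92 × 10^-3 mol
n(NaOH) in each aliquot = 8.92 × 10^-3 mol (1:1 ratio)
n(NaOH) in the whole flask = 8.92 × 10^-3 × 100.0/25.0 = 0.0357 mol
mass of NaOH = 0.0357 × 40.00 = 1.43 g
% NaOH = 1.43 / 2.61 × 100 = 54.7 %

54.7 %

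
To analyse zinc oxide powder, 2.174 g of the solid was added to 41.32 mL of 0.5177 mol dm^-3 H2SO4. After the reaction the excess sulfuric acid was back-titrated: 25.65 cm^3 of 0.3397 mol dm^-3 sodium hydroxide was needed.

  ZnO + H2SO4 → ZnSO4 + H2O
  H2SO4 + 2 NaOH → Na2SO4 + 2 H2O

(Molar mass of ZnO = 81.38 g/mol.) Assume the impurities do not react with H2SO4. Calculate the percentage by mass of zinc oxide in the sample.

n(H2SO4) added = 0.04132 × 0.5177 = 0.02139 mol
n(NaOH) used in back-titration = 0.02565 × 0.3397 = 8.713 × 10^-3 mol
From the 1:2 ratio, n(H2SO4) left over = 1/2 × 8.713 × 10^-3 = 4.357 × 10^-3 mol
n(H2SO4) consumed by analyte = 0.02139 − 4.357 × 10^-3 = 0.01703 mol
n(ZnO) = 0.01703 mol (1:1 ratio)
mass of ZnO = 0.01703 × 81.38 = 1.386 g
% ZnO = 1.386 / 2.174 × 100 = 63.77 %

63.77 %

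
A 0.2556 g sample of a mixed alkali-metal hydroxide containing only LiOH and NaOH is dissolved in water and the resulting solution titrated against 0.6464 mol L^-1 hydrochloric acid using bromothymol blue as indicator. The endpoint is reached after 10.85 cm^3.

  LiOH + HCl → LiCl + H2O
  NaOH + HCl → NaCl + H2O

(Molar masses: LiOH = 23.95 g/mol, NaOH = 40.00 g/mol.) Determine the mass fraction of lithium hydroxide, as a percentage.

n(HCl) = 0.01085 × 0.6464 = 7.013 × 10^-3 mol
Let x = n(LiOH), y = n(NaOH).
Titrant: 1x + 1y = 7.013 × 10^-3;  mass: 23.95x + 40.00y = 0.2556
Solving, x = 1.554 × 10^-3 mol, y = 5.460 × 10^-3 mol
mass of LiOH = 1.554 × 10^-3 × 23.95 = 0.03721 g
% LiOH = 0.03721 / 0.2556 × 100 = 14.56 %

14.56 %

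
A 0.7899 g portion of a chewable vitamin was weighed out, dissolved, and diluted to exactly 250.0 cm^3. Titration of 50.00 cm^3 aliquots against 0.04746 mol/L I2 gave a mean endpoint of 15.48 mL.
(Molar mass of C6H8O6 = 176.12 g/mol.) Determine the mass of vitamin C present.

0.6470 g

C6H8O6 + I2 → C6H6O6 + 2 HI
n(I2) per titration = 0.01548 × 0.04746 = 7.347 × 10^-4 mol
n(C6H8O6) in each aliquot = 7.347 × 10^-4 mol (1:1 ratio)
n(C6H8O6) in the whole flask = 7.347 × 10^-4 × 250.0/50.00 = 3.673 × 10^-3 mol
mass of C6H8O6 = 3.673 × 10^-3 × 176.12 = 0.6470 g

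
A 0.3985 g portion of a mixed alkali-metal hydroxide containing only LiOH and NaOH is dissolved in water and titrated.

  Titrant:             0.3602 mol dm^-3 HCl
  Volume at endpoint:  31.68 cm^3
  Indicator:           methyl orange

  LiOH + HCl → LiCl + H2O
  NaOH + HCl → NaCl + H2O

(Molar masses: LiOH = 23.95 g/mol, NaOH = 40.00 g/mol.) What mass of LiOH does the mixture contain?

n(HCl) = 0.03168 × 0.3602 = 0.01141 mol
Let x = n(LiOH), y = n(NaOH).
Titrant: 1x + 1y = 0.01141;  mass: 23.95x + 40.00y = 0.3985
Solving, x = 3.610 × 10^-3 mol, y = 7.801 × 10^-3 mol
mass of LiOH = 3.610 × 10^-3 × 23.95 = 0.08647 g

0.08647 g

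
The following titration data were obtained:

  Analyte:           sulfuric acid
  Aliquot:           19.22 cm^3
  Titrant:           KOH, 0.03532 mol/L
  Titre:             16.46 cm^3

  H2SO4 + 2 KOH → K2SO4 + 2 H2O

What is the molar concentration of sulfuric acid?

0.01512 mol/L

n(KOH) = 0.01646 L × 0.03532 mol/L = 5.814 × 10^-4 mol
From the 1:2 mole ratio, n(H2SO4) = 1/2 × 5.814 × 10^-4 = 2.907 × 10^-4 mol
[H2SO4] = 2.907 × 10^-4 mol / 0.01922 L = 0.01512 mol/L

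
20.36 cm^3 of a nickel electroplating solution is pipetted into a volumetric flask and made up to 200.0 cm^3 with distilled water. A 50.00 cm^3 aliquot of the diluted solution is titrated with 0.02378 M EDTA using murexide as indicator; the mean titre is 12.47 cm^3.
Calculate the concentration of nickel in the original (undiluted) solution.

0.05826 M

Ni^2+ + EDTA^4- → [Ni(EDTA)]^2-
n(EDTA) = 0.01247 × 0.02378 = 2.965 × 10^-4 mol
n(Ni2+) in the aliquot = 2.965 × 10^-4 mol (1:1 ratio)
[Ni2+]_dilute = 2.965 × 10^-4 / 0.05000 = 0.005931 mol/L
Dilution factor = 200.0 / 20.36 = 9.823
[Ni2+]_stock = 0.005931 × 9.823 = 0.05826 mol/L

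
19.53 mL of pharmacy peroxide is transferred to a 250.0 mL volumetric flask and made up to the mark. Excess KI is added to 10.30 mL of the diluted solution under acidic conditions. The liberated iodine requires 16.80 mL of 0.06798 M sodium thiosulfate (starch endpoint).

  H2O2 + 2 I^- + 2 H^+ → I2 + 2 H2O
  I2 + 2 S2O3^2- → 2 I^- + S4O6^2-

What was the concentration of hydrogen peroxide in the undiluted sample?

n(S2O3^2-) = 0.01680 × 0.06798 = 1.142 × 10^-3 mol
n(I2) = n(S2O3^2-)/2 = 5.710 × 10^-4 mol
n(H2O2) in the aliquot = 5.710 × 10^-4 mol (1:1 ratio)
[H2O2]_dilute = 5.710 × 10^-4 / 0.01030 = 0.05544 mol/L
[H2O2]_original = 0.05544 × 250.0/19.53 = 0.7097 mol/L

0.7097 M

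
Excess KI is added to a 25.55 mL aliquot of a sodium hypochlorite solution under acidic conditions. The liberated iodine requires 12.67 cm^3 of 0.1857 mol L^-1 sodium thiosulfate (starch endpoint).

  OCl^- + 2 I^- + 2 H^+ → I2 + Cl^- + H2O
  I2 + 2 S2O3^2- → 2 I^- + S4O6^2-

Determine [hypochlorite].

n(S2O3^2-) = 0.01267 × 0.1857 = 2.353 × 10^-3 mol
n(I2) = n(S2O3^2-)/2 = 1.176 × 10^-3 mol
n(OCl^-) in the aliquot = 1.176 × 10^-3 mol (1:1 ratio)
[OCl^-] = 1.176 × 10^-3 / 0.02555 = 0.04604 mol/L

0.04604 mol/L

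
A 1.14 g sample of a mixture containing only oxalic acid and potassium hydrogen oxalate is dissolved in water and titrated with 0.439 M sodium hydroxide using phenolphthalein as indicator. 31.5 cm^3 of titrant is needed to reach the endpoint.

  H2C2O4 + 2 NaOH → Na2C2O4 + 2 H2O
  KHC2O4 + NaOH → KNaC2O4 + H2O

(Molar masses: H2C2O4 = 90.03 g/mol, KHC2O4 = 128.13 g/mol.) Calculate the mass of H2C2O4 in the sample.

n(NaOH) = 0.0315 × 0.439 = 0.0138 mol
Let x = n(H2C2O4), y = n(KHC2O4).
Titrant: 2x + 1y = 0.0138;  mass: 90.03x + 128.13y = 1.14
Solving, x = 3.80 × 10^-3 mol, y = 6.23 × 10^-3 mol
mass of H2C2O4 = 3.80 × 10^-3 × 90.03 = 0.342 g

0.342 g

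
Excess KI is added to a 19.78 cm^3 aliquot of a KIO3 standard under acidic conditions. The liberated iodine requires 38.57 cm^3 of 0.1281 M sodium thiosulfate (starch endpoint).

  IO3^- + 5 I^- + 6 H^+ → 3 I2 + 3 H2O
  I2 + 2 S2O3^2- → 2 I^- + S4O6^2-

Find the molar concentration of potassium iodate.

n(S2O3^2-) = 0.03857 × 0.1281 = 4.941 × 10^-3 mol
n(I2) = n(S2O3^2-)/2 = 2.470 × 10^-3 mol
From the 1:3 ratio, n(IO3^-) in the aliquot = 1/3 × 2.470 × 10^-3 = 8.235 × 10^-4 mol
[IO3^-] = 8.235 × 10^-4 / 0.01978 = 0.04163 mol/L

0.04163 M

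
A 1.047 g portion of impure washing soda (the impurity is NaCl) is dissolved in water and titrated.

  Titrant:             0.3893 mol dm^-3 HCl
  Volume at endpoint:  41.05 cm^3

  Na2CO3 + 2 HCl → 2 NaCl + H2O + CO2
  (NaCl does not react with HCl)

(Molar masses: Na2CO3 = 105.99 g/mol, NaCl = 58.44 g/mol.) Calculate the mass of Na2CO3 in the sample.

0.8469 g

n(HCl) = 0.04105 × 0.3893 = 0.01598 mol
Let x = n(Na2CO3), y = n(NaCl).
Titrant: 2x = 0.01598;  mass: 105.99x + 58.44y = 1.047
Solving, x = 7.990 × 10^-3 mol, y = 3.424 × 10^-3 mol
mass of Na2CO3 = 7.990 × 10^-3 × 105.99 = 0.8469 g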